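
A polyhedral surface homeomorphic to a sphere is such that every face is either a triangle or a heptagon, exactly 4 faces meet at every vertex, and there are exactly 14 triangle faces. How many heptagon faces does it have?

2

Let x be the number of heptagons; then F = 14 + x.
Edge–face incidences: 2E = 3·14 + 7·x = 42 + 7x.
Every vertex has degree 4, so 4V = 2E.
Euler: V − E + F = 2 ⇒ (2E)/4 − E + (14 + x) = 2.
Multiply by 8: 2·(2E) − 4·(2E) + 8·(14 + x) = 16, i.e. 112 + 8x − 2·(42 + 7x) = 16.
Collecting terms: −6x + 28 = 16, so −6x = −12, so x = 2.
Then 2E = 42 + 7·2 = 56, so E = 28, V = 2E/4 = 14, F = 14 + 2 = 16.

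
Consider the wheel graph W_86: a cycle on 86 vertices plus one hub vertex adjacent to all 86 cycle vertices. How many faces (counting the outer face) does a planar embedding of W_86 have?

W_86 has V = 86 + 1 = 87 vertices and E = 2·86 = 172 edges.
By Euler's formula F = 2 − V + E = 2 − 87 + 172 = 87.

87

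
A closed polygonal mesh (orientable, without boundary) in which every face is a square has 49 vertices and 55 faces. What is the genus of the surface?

Every face is a square, so 2E = 4·55 = 220, giving E = 110.
χ = V − E + F = 49 − 110 + 55 = -6.
For a closed orientable surface χ = 2 − 2g, so g = (2 − (-6))/2 = 4.

4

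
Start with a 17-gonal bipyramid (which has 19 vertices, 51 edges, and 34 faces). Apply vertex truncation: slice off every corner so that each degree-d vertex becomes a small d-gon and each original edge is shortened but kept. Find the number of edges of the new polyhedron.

Truncation replaces each original edge-end by a new vertex, so V′ = 2E = 102.
Each original edge survives, and each old vertex of degree d contributes d new edges; summing degrees gives Σd = 2E, so E′ = E + 2E = 3E = 153.
Each original face survives and each original vertex becomes one new face: F′ = F + V = 53.

153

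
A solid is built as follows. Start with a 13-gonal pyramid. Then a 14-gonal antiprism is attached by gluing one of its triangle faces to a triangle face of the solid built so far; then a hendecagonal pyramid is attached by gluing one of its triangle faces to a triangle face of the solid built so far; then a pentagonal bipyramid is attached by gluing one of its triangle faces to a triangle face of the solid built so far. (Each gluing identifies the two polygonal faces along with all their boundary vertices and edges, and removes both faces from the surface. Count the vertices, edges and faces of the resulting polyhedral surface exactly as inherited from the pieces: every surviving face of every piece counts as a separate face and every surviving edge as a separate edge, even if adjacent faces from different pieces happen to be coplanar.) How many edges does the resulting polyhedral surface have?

110

A 13-gonal pyramid: V=14, E=26, F=14.
Attach a 14-gonal antiprism (V=28, E=56, F=30) along a 3-gon: merge 3 vertices and 3 edges, delete both glued faces → V=39, E=79, F=42.
Attach a hendecagonal pyramid (V=12, E=22, F=12) along a 3-gon: merge 3 vertices and 3 edges, delete both glued faces → V=48, E=98, F=52.
Attach a pentagonal bipyramid (V=7, E=15, F=10) along a 3-gon: merge 3 vertices and 3 edges, delete both glued faces → V=52, E=110, F=60.
Check: V − E + F = 52 − 110 + 60 = 2.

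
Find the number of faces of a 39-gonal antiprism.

An antiprism on an n-gon has two n-gon caps and 2n triangles: V = 2·39 = 78, E = 4·39 = 156, F = 2·39 + 2 = 80.

80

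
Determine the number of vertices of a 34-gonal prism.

A prism on an n-gon has two n-gon bases and n rectangular sides: V = 2·34 = 68, E = 3·34 = 102, F = 34 + 2 = 36.

68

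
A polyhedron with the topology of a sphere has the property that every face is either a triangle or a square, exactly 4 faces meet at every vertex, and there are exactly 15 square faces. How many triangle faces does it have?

8

Let x be the number of triangles; then F = 15 + x.
Edge–face incidences: 2E = 4·15 + 3·x = 60 + 3x.
Every vertex has degree 4, so 4V = 2E.
Euler: V − E + F = 2 ⇒ (2E)/4 − E + (15 + x) = 2.
Multiply by 8: 2·(2E) − 4·(2E) + 8·(15 + x) = 16, i.e. 120 + 8x − 2·(60 + 3x) = 16.
Collecting terms: 2x = 16, so x = 8.
Then 2E = 60 + 3·8 = 84, so E = 42, V = 2E/4 = 21, F = 15 + 8 = 23.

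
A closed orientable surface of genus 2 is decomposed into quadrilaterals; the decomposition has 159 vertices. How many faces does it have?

161

χ = 2 − 2·2 = -2, and every face is a square so 4F = 2E.
V − E + F = -2 with E = 4F/2 gives 159 − (4/2 − 1)·F = -2, so F = 161 and E = 322.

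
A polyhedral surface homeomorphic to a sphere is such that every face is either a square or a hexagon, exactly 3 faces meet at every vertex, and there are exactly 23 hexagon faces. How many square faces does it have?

Let x be the number of squares; then F = 23 + x.
Edge–face incidences: 2E = 6·23 + 4·x = 138 + 4x.
Every vertex has degree 3, so 3V = 2E.
Euler: V − E + F = 2 ⇒ (2E)/3 − E + (23 + x) = 2.
Multiply by 6: 2·(2E) − 3·(2E) + 6·(23 + x) = 12, i.e. 138 + 6x − (138 + 4x) = 12.
Collecting terms: 2x = 12, so x = 6.
Then 2E = 138 + 4·6 = 162, so E = 81, V = 2E/3 = 54, F = 23 + 6 = 29.

6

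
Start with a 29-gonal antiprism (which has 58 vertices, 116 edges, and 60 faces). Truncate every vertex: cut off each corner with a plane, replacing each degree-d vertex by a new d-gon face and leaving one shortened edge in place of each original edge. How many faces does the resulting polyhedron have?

Truncation replaces each original edge-end by a new vertex, so V′ = 2E = 232.
Each original edge survives, and each old vertex of degree d contributes d new edges; summing degrees gives Σd = 2E, so E′ = E + 2E = 3E = 348.
Each original face survives and each original vertex becomes one new face: F′ = F + V = 118.

118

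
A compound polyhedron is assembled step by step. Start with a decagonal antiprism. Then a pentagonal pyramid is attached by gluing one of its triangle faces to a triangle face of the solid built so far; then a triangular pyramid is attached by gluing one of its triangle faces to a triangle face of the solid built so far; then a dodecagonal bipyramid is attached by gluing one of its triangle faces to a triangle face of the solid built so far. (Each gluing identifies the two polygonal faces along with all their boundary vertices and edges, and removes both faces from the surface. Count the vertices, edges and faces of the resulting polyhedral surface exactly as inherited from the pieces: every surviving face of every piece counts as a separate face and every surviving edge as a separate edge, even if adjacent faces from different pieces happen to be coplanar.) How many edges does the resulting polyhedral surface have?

A decagonal antiprism: V=20, E=40, F=22.
Attach a pentagonal pyramid (V=6, E=10, F=6) along a 3-gon: merge 3 vertices and 3 edges, delete both glued faces → V=23, E=47, F=26.
Attach a triangular pyramid (V=4, E=6, F=4) along a 3-gon: merge 3 vertices and 3 edges, delete both glued faces → V=24, E=50, F=28.
Attach a dodecagonal bipyramid (V=14, E=36, F=24) along a 3-gon: merge 3 vertices and 3 edges, delete both glued faces → V=35, E=83, F=50.
Check: V − E + F = 35 − 83 + 50 = 2.

83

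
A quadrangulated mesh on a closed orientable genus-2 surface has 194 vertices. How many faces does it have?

196

χ = 2 − 2·2 = -2, and every face is a square so 4F = 2E.
V − E + F = -2 with E = 4F/2 gives 194 − (4/2 − 1)·F = -2, so F = 196 and E = 392.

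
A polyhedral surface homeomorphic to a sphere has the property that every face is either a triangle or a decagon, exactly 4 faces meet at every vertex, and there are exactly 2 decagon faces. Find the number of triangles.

Let x be the number of triangles; then F = 2 + x.
Edge–face incidences: 2E = 10·2 + 3·x = 20 + 3x.
Every vertex has degree 4, so 4V = 2E.
Euler: V − E + F = 2 ⇒ (2E)/4 − E + (2 + x) = 2.
Multiply by 8: 2·(2E) − 4·(2E) + 8·(2 + x) = 16, i.e. 16 + 8x − 2·(20 + 3x) = 16.
Collecting terms: 2x − 24 = 16, so 2x = 40, so x = 20.
Then 2E = 20 + 3·20 = 80, so E = 40, V = 2E/4 = 20, F = 2 + 20 = 22.

20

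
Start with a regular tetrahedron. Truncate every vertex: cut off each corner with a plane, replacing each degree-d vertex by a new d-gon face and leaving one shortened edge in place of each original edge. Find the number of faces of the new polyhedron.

8

The base solid has V = 4, E = 6, F = 4.
Truncation replaces each original edge-end by a new vertex, so V′ = 2E = 12.
Each original edge survives, and each old vertex of degree d contributes d new edges; summing degrees gives Σd = 2E, so E′ = E + 2E = 3E = 18.
Each original face survives and each original vertex becomes one new face: F′ = F + V = 8.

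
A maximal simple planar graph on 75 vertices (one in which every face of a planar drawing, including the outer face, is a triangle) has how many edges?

219

In a plane triangulation 3F = 2E and V − E + F = 2, so E = 3V − 6 = 3·75 − 6 = 219.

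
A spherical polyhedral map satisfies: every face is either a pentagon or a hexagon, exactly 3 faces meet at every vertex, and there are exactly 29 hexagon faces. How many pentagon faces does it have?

Let x be the number of pentagons; then F = 29 + x.
Edge–face incidences: 2E = 6·29 + 5·x = 174 + 5x.
Every vertex has degree 3, so 3V = 2E.
Euler: V − E + F = 2 ⇒ (2E)/3 − E + (29 + x) = 2.
Multiply by 6: 2·(2E) − 3·(2E) + 6·(29 + x) = 12, i.e. 174 + 6x − (174 + 5x) = 12.
Collecting terms: x = 12.
Then 2E = 174 + 5·12 = 234, so E = 117, V = 2E/3 = 78, F = 29 + 12 = 41.

12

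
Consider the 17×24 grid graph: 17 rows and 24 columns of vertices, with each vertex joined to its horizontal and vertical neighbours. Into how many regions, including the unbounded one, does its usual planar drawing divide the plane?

The grid has V = 17·24 = 408 vertices and E = 17·23 + 24·16 = 775 edges.
F = 2 − V + E = 2 − 408 + 775 = 369.

369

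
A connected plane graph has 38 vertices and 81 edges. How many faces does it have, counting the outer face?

Euler's formula for a connected plane graph: V − E + F = 2, so F = 2 − 38 + 81 = 45.

45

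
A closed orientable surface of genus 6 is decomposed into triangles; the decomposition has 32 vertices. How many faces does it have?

χ = 2 − 2·6 = -10, and every face is a triangle so 3F = 2E.
V − E + F = -10 with E = 3F/2 gives 32 − (3/2 − 1)·F = -10, so F = 84 and E = 126.

84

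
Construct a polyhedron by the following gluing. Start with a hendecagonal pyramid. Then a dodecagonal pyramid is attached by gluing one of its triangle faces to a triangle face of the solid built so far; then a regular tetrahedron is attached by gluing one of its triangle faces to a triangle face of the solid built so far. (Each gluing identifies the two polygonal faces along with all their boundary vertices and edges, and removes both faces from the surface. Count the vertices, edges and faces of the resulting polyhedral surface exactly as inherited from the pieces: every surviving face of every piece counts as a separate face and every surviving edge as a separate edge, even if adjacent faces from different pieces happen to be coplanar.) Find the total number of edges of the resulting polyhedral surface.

A hendecagonal pyramid: V=12, E=22, F=12.
Attach a dodecagonal pyramid (V=13, E=24, F=13) along a 3-gon: merge 3 vertices and 3 edges, delete both glued faces → V=22, E=43, F=23.
Attach a regular tetrahedron (V=4, E=6, F=4) along a 3-gon: merge 3 vertices and 3 edges, delete both glued faces → V=23, E=46, F=25.
Check: V − E + F = 23 − 46 + 25 = 2.

46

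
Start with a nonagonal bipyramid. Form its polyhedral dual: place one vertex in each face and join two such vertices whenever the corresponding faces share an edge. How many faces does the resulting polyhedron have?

The base solid has V = 11, E = 27, F = 18.
The dual swaps V and F and preserves E: V′ = F = 18, E′ = E = 27, F′ = V = 11.

11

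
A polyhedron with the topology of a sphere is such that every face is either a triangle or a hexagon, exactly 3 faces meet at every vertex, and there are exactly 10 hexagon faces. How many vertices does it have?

24

Let x be the number of triangles; then F = 10 + x.
Edge–face incidences: 2E = 6·10 + 3·x = 60 + 3x.
Every vertex has degree 3, so 3V = 2E.
Euler: V − E + F = 2 ⇒ (2E)/3 − E + (10 + x) = 2.
Multiply by 6: 2·(2E) − 3·(2E) + 6·(10 + x) = 12, i.e. 60 + 6x − (60 + 3x) = 12.
Collecting terms: 3x = 12, so x = 4.
Then 2E = 60 + 3·4 = 72, so E = 36, V = 2E/3 = 24, F = 10 + 4 = 14.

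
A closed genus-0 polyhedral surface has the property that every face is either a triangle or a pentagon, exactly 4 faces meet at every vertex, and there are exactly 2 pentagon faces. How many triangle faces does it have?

10

Let x be the number of triangles; then F = 2 + x.
Edge–face incidences: 2E = 5·2 + 3·x = 10 + 3x.
Every vertex has degree 4, so 4V = 2E.
Euler: V − E + F = 2 ⇒ (2E)/4 − E + (2 + x) = 2.
Multiply by 8: 2·(2E) − 4·(2E) + 8·(2 + x) = 16, i.e. 16 + 8x − 2·(10 + 3x) = 16.
Collecting terms: 2x − 4 = 16, so 2x = 20, so x = 10.
Then 2E = 10 + 3·10 = 40, so E = 20, V = 2E/4 = 10, F = 2 + 10 = 12.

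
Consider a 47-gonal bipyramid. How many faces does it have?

A bipyramid over an n-gon has 2n triangular faces and n + 2 vertices: V = 47 + 2 = 49, E = 3·47 = 141, F = 2·47 = 94.

94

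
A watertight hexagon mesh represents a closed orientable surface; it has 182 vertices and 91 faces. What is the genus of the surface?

1

Every face is a hexagon, so 2E = 6·91 = 546, giving E = 273.
χ = V − E + F = 182 − 273 + 91 = 0.
For a closed orientable surface χ = 2 − 2g, so g = (2 − (0))/2 = 1.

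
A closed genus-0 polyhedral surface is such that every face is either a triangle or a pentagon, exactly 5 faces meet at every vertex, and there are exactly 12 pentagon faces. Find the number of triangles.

Let x be the number of triangles; then F = 12 + x.
Edge–face incidences: 2E = 5·12 + 3·x = 60 + 3x.
Every vertex has degree 5, so 5V = 2E.
Euler: V − E + F = 2 ⇒ (2E)/5 − E + (12 + x) = 2.
Multiply by 10: 2·(2E) − 5·(2E) + 10·(12 + x) = 20, i.e. 120 + 10x − 3·(60 + 3x) = 20.
Collecting terms: x − 60 = 20, so x = 80.
Then 2E = 60 + 3·80 = 300, so E = 150, V = 2E/5 = 60, F = 12 + 80 = 92.

80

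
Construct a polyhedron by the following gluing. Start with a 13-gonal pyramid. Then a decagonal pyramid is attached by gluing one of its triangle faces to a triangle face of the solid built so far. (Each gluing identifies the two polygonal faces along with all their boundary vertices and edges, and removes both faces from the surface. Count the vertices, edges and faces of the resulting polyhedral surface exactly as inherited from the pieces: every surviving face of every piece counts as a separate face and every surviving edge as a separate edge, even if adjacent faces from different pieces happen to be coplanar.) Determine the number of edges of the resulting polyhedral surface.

43

A 13-gonal pyramid: V=14, E=26, F=14.
Attach a decagonal pyramid (V=11, E=20, F=11) along a 3-gon: merge 3 vertices and 3 edges, delete both glued faces → V=22, E=43, F=23.
Check: V − E + F = 22 − 43 + 23 = 2.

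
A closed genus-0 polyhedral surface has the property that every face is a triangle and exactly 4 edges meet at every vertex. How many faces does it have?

8

Each face has 3 edges and each edge borders two faces, so 2E = 3F.
Each vertex has degree 4, so 4V = 2E and hence V = 3F/4.
Euler: V − E + F = 2 ⇒ (3F/4) − (3F/2) + F = 2.
Multiply by 8: (6 − 12 + 8)F = 16, i.e. 2F = 16.
So F = 8, E = 3·8/2 = 12, V = 3·8/4 = 6.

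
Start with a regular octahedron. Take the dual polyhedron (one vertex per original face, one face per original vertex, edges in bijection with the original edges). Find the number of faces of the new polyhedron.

6

The base solid has V = 6, E = 12, F = 8.
The dual swaps V and F and preserves E: V′ = F = 8, E′ = E = 12, F′ = V = 6.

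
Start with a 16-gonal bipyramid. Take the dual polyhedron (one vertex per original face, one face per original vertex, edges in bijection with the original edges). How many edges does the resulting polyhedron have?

48

The base solid has V = 18, E = 48, F = 32.
The dual swaps V and F and preserves E: V′ = F = 32, E′ = E = 48, F′ = V = 18.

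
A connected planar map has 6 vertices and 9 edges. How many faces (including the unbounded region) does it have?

Euler's formula for a connected plane graph: V − E + F = 2, so F = 2 − 6 + 9 = 5.

5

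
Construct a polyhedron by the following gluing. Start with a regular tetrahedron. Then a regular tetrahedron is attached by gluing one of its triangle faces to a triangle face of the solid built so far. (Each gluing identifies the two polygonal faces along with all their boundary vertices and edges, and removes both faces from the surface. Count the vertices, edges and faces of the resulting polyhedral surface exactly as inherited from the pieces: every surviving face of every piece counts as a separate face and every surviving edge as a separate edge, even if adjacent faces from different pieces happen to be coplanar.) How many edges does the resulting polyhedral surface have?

A regular tetrahedron: V=4, E=6, F=4.
Attach a regular tetrahedron (V=4, E=6, F=4) along a 3-gon: merge 3 vertices and 3 edges, delete both glued faces → V=5, E=9, F=6.
Check: V − E + F = 5 − 9 + 6 = 2.

9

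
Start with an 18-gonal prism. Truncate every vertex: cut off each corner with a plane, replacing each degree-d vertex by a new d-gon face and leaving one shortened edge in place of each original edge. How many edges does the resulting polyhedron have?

The base solid has V = 36, E = 54, F = 20.
Truncation replaces each original edge-end by a new vertex, so V′ = 2E = 108.
Each original edge survives, and each old vertex of degree d contributes d new edges; summing degrees gives Σd = 2E, so E′ = E + 2E = 3E = 162.
Each original face survives and each original vertex becomes one new face: F′ = F + V = 56.

162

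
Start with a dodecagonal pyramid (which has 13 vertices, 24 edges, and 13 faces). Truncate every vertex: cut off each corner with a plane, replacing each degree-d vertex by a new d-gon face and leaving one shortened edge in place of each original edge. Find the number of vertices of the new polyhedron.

Truncation replaces each original edge-end by a new vertex, so V′ = 2E = 48.
Each original edge survives, and each old vertex of degree d contributes d new edges; summing degrees gives Σd = 2E, so E′ = E + 2E = 3E = 72.
Each original face survives and each original vertex becomes one new face: F′ = F + V = 26.

48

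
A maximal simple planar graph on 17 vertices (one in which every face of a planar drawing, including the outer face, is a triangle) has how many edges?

In a plane triangulation 3F = 2E and V − E + F = 2, so E = 3V − 6 = 3·17 − 6 = 45.

45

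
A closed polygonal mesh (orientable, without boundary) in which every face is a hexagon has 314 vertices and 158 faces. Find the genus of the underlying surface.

2

Every face is a hexagon, so 2E = 6·158 = 948, giving E = 474.
χ = V − E + F = 314 − 474 + 158 = -2.
For a closed orientable surface χ = 2 − 2g, so g = (2 − (-2))/2 = 2.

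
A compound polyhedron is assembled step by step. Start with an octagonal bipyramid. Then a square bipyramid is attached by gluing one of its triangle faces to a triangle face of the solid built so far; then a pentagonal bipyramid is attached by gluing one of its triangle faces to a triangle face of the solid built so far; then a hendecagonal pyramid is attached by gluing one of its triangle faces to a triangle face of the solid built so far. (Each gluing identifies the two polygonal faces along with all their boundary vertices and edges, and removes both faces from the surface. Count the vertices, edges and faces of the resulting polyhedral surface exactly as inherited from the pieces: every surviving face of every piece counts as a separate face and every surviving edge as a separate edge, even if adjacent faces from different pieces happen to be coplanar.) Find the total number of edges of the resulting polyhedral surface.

64

An octagonal bipyramid: V=10, E=24, F=16.
Attach a square bipyramid (V=6, E=12, F=8) along a 3-gon: merge 3 vertices and 3 edges, delete both glued faces → V=13, E=33, F=22.
Attach a pentagonal bipyramid (V=7, E=15, F=10) along a 3-gon: merge 3 vertices and 3 edges, delete both glued faces → V=17, E=45, F=30.
Attach a hendecagonal pyramid (V=12, E=22, F=12) along a 3-gon: merge 3 vertices and 3 edges, delete both glued faces → V=26, E=64, F=40.
Check: V − E + F = 26 − 64 + 40 = 2.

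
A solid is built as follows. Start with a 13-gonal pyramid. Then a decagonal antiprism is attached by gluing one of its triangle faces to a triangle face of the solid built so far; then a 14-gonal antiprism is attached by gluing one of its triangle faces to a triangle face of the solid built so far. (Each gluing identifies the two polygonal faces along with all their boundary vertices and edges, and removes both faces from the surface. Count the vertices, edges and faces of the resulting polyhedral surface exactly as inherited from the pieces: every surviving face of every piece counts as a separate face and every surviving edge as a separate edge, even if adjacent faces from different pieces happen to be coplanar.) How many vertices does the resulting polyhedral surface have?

56

A 13-gonal pyramid: V=14, E=26, F=14.
Attach a decagonal antiprism (V=20, E=40, F=22) along a 3-gon: merge 3 vertices and 3 edges, delete both glued faces → V=31, E=63, F=34.
Attach a 14-gonal antiprism (V=28, E=56, F=30) along a 3-gon: merge 3 vertices and 3 edges, delete both glued faces → V=56, E=116, F=62.
Check: V − E + F = 56 − 116 + 62 = 2.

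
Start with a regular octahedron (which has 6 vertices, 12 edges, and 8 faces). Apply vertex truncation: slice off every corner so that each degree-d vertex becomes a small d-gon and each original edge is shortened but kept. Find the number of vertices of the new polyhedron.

Truncation replaces each original edge-end by a new vertex, so V′ = 2E = 24.
Each original edge survives, and each old vertex of degree d contributes d new edges; summing degrees gives Σd = 2E, so E′ = E + 2E = 3E = 36.
Each original face survives and each original vertex becomes one new face: F′ = F + V = 14.

24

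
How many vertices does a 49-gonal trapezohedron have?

100

The n-trapezohedron (dual of the n-antiprism) has V = 2·49 + 2 = 100, E = 4·49 = 196, F = 2·49 = 98.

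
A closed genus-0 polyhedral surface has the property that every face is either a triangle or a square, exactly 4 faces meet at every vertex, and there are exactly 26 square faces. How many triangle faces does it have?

Let x be the number of triangles; then F = 26 + x.
Edge–face incidences: 2E = 4·26 + 3·x = 104 + 3x.
Every vertex has degree 4, so 4V = 2E.
Euler: V − E + F = 2 ⇒ (2E)/4 − E + (26 + x) = 2.
Multiply by 8: 2·(2E) − 4·(2E) + 8·(26 + x) = 16, i.e. 208 + 8x − 2·(104 + 3x) = 16.
Collecting terms: 2x = 16, so x = 8.
Then 2E = 104 + 3·8 = 128, so E = 64, V = 2E/4 = 32, F = 26 + 8 = 34.

8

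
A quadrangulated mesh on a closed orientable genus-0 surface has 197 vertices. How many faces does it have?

χ = 2 − 2·0 = 2, and every face is a square so 4F = 2E.
V − E + F = 2 with E = 4F/2 gives 197 − (4/2 − 1)·F = 2, so F = 195 and E = 390.

195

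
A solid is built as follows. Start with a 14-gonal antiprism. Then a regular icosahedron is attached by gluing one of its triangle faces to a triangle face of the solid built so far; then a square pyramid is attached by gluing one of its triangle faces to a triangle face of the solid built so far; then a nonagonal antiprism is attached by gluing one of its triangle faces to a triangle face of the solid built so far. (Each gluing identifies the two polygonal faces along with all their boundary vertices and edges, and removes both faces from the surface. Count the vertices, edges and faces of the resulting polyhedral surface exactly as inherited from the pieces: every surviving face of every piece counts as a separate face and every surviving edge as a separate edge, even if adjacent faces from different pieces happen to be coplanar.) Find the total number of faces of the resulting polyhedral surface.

A 14-gonal antiprism: V=28, E=56, F=30.
Attach a regular icosahedron (V=12, E=30, F=20) along a 3-gon: merge 3 vertices and 3 edges, delete both glued faces → V=37, E=83, F=48.
Attach a square pyramid (V=5, E=8, F=5) along a 3-gon: merge 3 vertices and 3 edges, delete both glued faces → V=39, E=88, F=51.
Attach a nonagonal antiprism (V=18, E=36, F=20) along a 3-gon: merge 3 vertices and 3 edges, delete both glued faces → V=54, E=121, F=69.
Check: V − E + F = 54 − 121 + 69 = 2.

69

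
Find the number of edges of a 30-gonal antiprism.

120

An antiprism on an n-gon has two n-gon caps and 2n triangles: V = 2·30 = 60, E = 4·30 = 120, F = 2·30 + 2 = 62.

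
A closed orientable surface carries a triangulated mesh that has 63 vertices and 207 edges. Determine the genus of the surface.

Every face is a triangle and each edge borders two faces, so 3F = 2·207, giving F = 138.
χ = V − E + F = 63 − 207 + 138 = -6.
For a closed orientable surface χ = 2 − 2g, so g = (2 − (-6))/2 = 4.

4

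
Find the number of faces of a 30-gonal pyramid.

31

A pyramid on an n-gon base has one n-gon and n triangles: V = 30 + 1 = 31, E = 2·30 = 60, F = 30 + 1 = 31.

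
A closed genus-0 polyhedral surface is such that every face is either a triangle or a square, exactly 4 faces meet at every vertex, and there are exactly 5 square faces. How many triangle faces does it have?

8

Let x be the number of triangles; then F = 5 + x.
Edge–face incidences: 2E = 4·5 + 3·x = 20 + 3x.
Every vertex has degree 4, so 4V = 2E.
Euler: V − E + F = 2 ⇒ (2E)/4 − E + (5 + x) = 2.
Multiply by 8: 2·(2E) − 4·(2E) + 8·(5 + x) = 16, i.e. 40 + 8x − 2·(20 + 3x) = 16.
Collecting terms: 2x = 16, so x = 8.
Then 2E = 20 + 3·8 = 44, so E = 22, V = 2E/4 = 11, F = 5 + 8 = 13.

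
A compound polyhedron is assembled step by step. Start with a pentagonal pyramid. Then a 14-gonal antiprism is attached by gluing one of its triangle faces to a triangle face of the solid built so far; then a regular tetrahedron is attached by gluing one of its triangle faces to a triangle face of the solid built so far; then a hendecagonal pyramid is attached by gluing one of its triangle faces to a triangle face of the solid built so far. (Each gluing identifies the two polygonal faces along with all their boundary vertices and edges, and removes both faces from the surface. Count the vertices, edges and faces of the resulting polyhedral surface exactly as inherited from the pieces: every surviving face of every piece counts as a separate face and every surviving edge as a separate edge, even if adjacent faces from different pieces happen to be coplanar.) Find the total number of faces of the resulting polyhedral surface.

46

A pentagonal pyramid: V=6, E=10, F=6.
Attach a 14-gonal antiprism (V=28, E=56, F=30) along a 3-gon: merge 3 vertices and 3 edges, delete both glued faces → V=31, E=63, F=34.
Attach a regular tetrahedron (V=4, E=6, F=4) along a 3-gon: merge 3 vertices and 3 edges, delete both glued faces → V=32, E=66, F=36.
Attach a hendecagonal pyramid (V=12, E=22, F=12) along a 3-gon: merge 3 vertices and 3 edges, delete both glued faces → V=41, E=85, F=46.
Check: V − E + F = 41 − 85 + 46 = 2.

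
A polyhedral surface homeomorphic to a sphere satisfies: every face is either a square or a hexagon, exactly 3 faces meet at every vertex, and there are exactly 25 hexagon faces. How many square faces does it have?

6

Let x be the number of squares; then F = 25 + x.
Edge–face incidences: 2E = 6·25 + 4·x = 150 + 4x.
Every vertex has degree 3, so 3V = 2E.
Euler: V − E + F = 2 ⇒ (2E)/3 − E + (25 + x) = 2.
Multiply by 6: 2·(2E) − 3·(2E) + 6·(25 + x) = 12, i.e. 150 + 6x − (150 + 4x) = 12.
Collecting terms: 2x = 12, so x = 6.
Then 2E = 150 + 4·6 = 174, so E = 87, V = 2E/3 = 58, F = 25 + 6 = 31.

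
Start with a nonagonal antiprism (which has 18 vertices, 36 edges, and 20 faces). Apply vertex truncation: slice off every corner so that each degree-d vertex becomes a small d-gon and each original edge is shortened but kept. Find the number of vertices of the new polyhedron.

Truncation replaces each original edge-end by a new vertex, so V′ = 2E = 72.
Each original edge survives, and each old vertex of degree d contributes d new edges; summing degrees gives Σd = 2E, so E′ = E + 2E = 3E = 108.
Each original face survives and each original vertex becomes one new face: F′ = F + V = 38.

72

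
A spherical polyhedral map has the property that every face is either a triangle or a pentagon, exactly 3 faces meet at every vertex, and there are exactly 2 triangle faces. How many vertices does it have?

12

Let x be the number of pentagons; then F = 2 + x.
Edge–face incidences: 2E = 3·2 + 5·x = 6 + 5x.
Every vertex has degree 3, so 3V = 2E.
Euler: V − E + F = 2 ⇒ (2E)/3 − E + (2 + x) = 2.
Multiply by 6: 2·(2E) − 3·(2E) + 6·(2 + x) = 12, i.e. 12 + 6x − (6 + 5x) = 12.
Collecting terms: x + 6 = 12, so x = 6.
Then 2E = 6 + 5·6 = 36, so E = 18, V = 2E/3 = 12, F = 2 + 6 = 8.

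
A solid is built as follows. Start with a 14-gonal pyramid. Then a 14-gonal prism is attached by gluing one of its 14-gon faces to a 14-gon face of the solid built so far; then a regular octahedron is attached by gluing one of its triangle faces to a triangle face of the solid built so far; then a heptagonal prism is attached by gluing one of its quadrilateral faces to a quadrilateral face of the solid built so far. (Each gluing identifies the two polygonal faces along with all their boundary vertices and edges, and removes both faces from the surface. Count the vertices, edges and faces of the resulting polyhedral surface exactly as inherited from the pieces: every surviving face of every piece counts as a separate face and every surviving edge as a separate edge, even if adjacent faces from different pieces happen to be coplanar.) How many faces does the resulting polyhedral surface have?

A 14-gonal pyramid: V=15, E=28, F=15.
Attach a 14-gonal prism (V=28, E=42, F=16) along a 14-gon: merge 14 vertices and 14 edges, delete both glued faces → V=29, E=56, F=29.
Attach a regular octahedron (V=6, E=12, F=8) along a 3-gon: merge 3 vertices and 3 edges, delete both glued faces → V=32, E=65, F=35.
Attach a heptagonal prism (V=14, E=21, F=9) along a 4-gon: merge 4 vertices and 4 edges, delete both glued faces → V=42, E=82, F=42.
Check: V − E + F = 42 − 82 + 42 = 2.

42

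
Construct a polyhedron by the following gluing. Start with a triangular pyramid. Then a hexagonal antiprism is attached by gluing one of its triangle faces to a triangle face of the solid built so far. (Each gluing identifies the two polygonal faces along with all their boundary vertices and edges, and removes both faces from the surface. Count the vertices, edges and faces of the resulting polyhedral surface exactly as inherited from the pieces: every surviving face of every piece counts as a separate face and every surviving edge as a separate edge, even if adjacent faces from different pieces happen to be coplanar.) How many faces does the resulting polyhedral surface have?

16

A triangular pyramid: V=4, E=6, F=4.
Attach a hexagonal antiprism (V=12, E=24, F=14) along a 3-gon: merge 3 vertices and 3 edges, delete both glued faces → V=13, E=27, F=16.
Check: V − E + F = 13 − 27 + 16 = 2.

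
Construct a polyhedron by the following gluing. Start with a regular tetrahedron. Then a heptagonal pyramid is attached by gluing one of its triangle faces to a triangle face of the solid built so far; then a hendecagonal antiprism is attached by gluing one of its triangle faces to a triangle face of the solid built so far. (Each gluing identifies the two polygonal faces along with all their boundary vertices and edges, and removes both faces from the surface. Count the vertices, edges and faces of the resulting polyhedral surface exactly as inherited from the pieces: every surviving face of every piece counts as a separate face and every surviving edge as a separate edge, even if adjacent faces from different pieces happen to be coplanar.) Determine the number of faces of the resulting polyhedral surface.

A regular tetrahedron: V=4, E=6, F=4.
Attach a heptagonal pyramid (V=8, E=14, F=8) along a 3-gon: merge 3 vertices and 3 edges, delete both glued faces → V=9, E=17, F=10.
Attach a hendecagonal antiprism (V=22, E=44, F=24) along a 3-gon: merge 3 vertices and 3 edges, delete both glued faces → V=28, E=58, F=32.
Check: V − E + F = 28 − 58 + 32 = 2.

32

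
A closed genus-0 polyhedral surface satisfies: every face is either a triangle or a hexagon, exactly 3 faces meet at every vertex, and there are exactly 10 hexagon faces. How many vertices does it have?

Let x be the number of triangles; then F = 10 + x.
Edge–face incidences: 2E = 6·10 + 3·x = 60 + 3x.
Every vertex has degree 3, so 3V = 2E.
Euler: V − E + F = 2 ⇒ (2E)/3 − E + (10 + x) = 2.
Multiply by 6: 2·(2E) − 3·(2E) + 6·(10 + x) = 12, i.e. 60 + 6x − (60 + 3x) = 12.
Collecting terms: 3x = 12, so x = 4.
Then 2E = 60 + 3·4 = 72, so E = 36, V = 2E/3 = 24, F = 10 + 4 = 14.

24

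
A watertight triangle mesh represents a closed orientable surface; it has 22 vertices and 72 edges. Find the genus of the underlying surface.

Every face is a triangle and each edge borders two faces, so 3F = 2·72, giving F = 48.
χ = V − E + F = 22 − 72 + 48 = -2.
For a closed orientable surface χ = 2 − 2g, so g = (2 − (-2))/2 = 2.

2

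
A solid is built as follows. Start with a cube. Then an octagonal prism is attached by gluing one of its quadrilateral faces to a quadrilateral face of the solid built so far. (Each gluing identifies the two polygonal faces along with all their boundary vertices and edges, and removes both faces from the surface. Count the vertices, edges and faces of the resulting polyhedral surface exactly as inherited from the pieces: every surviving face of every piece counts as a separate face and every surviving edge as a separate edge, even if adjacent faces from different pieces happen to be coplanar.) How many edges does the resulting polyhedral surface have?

32

A cube: V=8, E=12, F=6.
Attach an octagonal prism (V=16, E=24, F=10) along a 4-gon: merge 4 vertices and 4 edges, delete both glued faces → V=20, E=32, F=14.
Check: V − E + F = 20 − 32 + 14 = 2.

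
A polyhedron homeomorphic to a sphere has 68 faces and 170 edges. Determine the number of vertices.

104

Here V − E + F = 2.
V = 2 + E − F = 2 + 170 − 68 = 104.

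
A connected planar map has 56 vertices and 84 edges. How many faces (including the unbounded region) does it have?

30

Euler's formula for a connected plane graph: V − E + F = 2, so F = 2 − 56 + 84 = 30.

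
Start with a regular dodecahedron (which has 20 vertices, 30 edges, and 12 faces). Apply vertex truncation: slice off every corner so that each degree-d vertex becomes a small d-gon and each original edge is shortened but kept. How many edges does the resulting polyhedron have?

Truncation replaces each original edge-end by a new vertex, so V′ = 2E = 60.
Each original edge survives, and each old vertex of degree d contributes d new edges; summing degrees gives Σd = 2E, so E′ = E + 2E = 3E = 90.
Each original face survives and each original vertex becomes one new face: F′ = F + V = 32.

90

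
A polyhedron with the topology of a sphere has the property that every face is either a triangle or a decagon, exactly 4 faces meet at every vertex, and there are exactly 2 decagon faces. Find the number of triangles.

Let x be the number of triangles; then F = 2 + x.
Edge–face incidences: 2E = 10·2 + 3·x = 20 + 3x.
Every vertex has degree 4, so 4V = 2E.
Euler: V − E + F = 2 ⇒ (2E)/4 − E + (2 + x) = 2.
Multiply by 8: 2·(2E) − 4·(2E) + 8·(2 + x) = 16, i.e. 16 + 8x − 2·(20 + 3x) = 16.
Collecting terms: 2x − 24 = 16, so 2x = 40, so x = 20.
Then 2E = 20 + 3·20 = 80, so E = 40, V = 2E/4 = 20, F = 2 + 20 = 22.

20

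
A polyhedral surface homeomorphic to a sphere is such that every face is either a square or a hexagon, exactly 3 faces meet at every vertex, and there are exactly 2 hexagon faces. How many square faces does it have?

6

Let x be the number of squares; then F = 2 + x.
Edge–face incidences: 2E = 6·2 + 4·x = 12 + 4x.
Every vertex has degree 3, so 3V = 2E.
Euler: V − E + F = 2 ⇒ (2E)/3 − E + (2 + x) = 2.
Multiply by 6: 2·(2E) − 3·(2E) + 6·(2 + x) = 12, i.e. 12 + 6x − (12 + 4x) = 12.
Collecting terms: 2x = 12, so x = 6.
Then 2E = 12 + 4·6 = 36, so E = 18, V = 2E/3 = 12, F = 2 + 6 = 8.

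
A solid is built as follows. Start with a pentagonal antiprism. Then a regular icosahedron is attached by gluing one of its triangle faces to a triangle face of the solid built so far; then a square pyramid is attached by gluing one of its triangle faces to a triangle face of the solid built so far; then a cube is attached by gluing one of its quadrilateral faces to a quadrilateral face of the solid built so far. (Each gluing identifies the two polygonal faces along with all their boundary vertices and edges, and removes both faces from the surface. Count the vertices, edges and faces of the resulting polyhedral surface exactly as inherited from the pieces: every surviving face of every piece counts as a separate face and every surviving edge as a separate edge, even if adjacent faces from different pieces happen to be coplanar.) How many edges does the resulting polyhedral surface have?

60

A pentagonal antiprism: V=10, E=20, F=12.
Attach a regular icosahedron (V=12, E=30, F=20) along a 3-gon: merge 3 vertices and 3 edges, delete both glued faces → V=19, E=47, F=30.
Attach a square pyramid (V=5, E=8, F=5) along a 3-gon: merge 3 vertices and 3 edges, delete both glued faces → V=21, E=52, F=33.
Attach a cube (V=8, E=12, F=6) along a 4-gon: merge 4 vertices and 4 edges, delete both glued faces → V=25, E=60, F=37.
Check: V − E + F = 25 − 60 + 37 = 2.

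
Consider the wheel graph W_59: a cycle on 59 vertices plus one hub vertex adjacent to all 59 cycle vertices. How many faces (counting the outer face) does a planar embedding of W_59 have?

60

W_59 has V = 59 + 1 = 60 vertices and E = 2·59 = 118 edges.
By Euler's formula F = 2 − V + E = 2 − 60 + 118 = 60.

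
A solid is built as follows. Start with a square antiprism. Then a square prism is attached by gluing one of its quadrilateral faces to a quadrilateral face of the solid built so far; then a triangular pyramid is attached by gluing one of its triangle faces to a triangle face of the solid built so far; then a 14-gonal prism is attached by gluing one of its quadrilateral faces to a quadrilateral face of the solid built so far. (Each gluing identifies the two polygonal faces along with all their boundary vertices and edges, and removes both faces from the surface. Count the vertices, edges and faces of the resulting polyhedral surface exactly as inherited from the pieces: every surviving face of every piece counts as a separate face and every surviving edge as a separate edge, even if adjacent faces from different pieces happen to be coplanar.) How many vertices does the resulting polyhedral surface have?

A square antiprism: V=8, E=16, F=10.
Attach a square prism (V=8, E=12, F=6) along a 4-gon: merge 4 vertices and 4 edges, delete both glued faces → V=12, E=24, F=14.
Attach a triangular pyramid (V=4, E=6, F=4) along a 3-gon: merge 3 vertices and 3 edges, delete both glued faces → V=13, E=27, F=16.
Attach a 14-gonal prism (V=28, E=42, F=16) along a 4-gon: merge 4 vertices and 4 edges, delete both glued faces → V=37, E=65, F=30.
Check: V − E + F = 37 − 65 + 30 = 2.

37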